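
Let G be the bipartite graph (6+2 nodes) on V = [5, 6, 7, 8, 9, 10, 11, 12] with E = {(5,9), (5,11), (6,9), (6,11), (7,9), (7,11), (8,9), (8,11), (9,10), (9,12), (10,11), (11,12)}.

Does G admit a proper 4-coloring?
Yes, G is 4-colorable

A valid 4-coloring: color 1: [9, 11]; color 2: [5, 6, 7, 8, 10, 12].
(χ(G) = 2 ≤ 4.)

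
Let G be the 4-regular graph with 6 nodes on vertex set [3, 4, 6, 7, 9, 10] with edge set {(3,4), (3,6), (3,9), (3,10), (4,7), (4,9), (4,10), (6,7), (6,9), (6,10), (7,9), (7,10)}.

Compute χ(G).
χ(G) = 3

Clique number ω(G) = 3 (lower bound: χ ≥ ω).
The clique on [3, 4, 9] has size 3, forcing χ ≥ 3, and the coloring below uses 3 colors, so χ(G) = 3.
A valid 3-coloring: color 1: [3, 7]; color 2: [4, 6]; color 3: [9, 10].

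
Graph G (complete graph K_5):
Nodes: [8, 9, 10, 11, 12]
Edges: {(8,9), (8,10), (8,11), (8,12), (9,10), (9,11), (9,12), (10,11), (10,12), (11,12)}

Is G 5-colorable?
A valid 5-coloring: color 1: [8]; color 2: [12]; color 3: [11]; color 4: [10]; color 5: [9].
(χ(G) = 5 ≤ 5.)

Yes, G is 5-colorable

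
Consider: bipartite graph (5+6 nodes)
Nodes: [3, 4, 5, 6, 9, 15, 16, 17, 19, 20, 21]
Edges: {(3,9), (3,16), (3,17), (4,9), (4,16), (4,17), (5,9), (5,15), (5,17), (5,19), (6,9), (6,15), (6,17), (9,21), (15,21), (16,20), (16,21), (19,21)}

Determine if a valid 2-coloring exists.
Yes, G is 2-colorable

A valid 2-coloring: color 1: [9, 15, 16, 17, 19]; color 2: [3, 4, 5, 6, 20, 21].
(χ(G) = 2 ≤ 2.)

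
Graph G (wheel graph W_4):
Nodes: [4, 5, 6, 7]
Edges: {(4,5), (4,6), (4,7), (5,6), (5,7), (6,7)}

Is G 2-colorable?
The clique on vertices [4, 5, 6, 7] has size 4 > 2, so it alone needs 4 colors.

No, G is not 2-colorable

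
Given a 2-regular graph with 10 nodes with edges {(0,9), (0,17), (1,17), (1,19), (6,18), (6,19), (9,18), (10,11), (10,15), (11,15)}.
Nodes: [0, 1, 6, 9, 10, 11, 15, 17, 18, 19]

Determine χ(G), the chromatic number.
χ(G) = 3

Clique number ω(G) = 3 (lower bound: χ ≥ ω).
The clique on [10, 11, 15] has size 3, forcing χ ≥ 3, and the coloring below uses 3 colors, so χ(G) = 3.
A valid 3-coloring: color 1: [1, 6, 9, 10]; color 2: [0, 15, 18, 19]; color 3: [11, 17].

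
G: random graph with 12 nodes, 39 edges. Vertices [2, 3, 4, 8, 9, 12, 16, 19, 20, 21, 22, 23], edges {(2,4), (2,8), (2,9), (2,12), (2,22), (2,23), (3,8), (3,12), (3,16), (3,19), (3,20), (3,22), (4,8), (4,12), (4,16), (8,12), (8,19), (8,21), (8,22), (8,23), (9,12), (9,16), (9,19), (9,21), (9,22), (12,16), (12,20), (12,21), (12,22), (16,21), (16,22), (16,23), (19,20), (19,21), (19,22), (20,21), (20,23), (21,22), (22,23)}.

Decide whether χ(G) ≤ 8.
A valid 8-coloring: color 1: [12, 19, 23]; color 2: [4, 20, 22]; color 3: [8, 16]; color 4: [2, 3, 21]; color 5: [9].
(χ(G) = 5 ≤ 8.)

Yes, G is 8-colorable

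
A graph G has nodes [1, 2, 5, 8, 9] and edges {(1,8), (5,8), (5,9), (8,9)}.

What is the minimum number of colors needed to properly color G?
χ(G) = 3

Clique number ω(G) = 3 (lower bound: χ ≥ ω).
The clique on [5, 8, 9] has size 3, forcing χ ≥ 3, and the coloring below uses 3 colors, so χ(G) = 3.
A valid 3-coloring: color 1: [2, 8]; color 2: [1, 9]; color 3: [5].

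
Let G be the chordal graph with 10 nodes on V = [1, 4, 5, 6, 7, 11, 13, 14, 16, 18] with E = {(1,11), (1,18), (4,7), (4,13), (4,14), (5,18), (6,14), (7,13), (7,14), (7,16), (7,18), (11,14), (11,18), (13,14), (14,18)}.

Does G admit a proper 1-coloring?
The clique on vertices [4, 7, 13, 14] has size 4 > 1, so it alone needs 4 colors.

No, G is not 1-colorable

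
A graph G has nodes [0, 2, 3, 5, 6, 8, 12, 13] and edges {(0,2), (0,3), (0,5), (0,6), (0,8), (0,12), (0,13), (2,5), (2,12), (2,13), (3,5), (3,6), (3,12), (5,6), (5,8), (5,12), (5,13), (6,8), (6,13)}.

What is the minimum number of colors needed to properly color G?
Clique number ω(G) = 4 (lower bound: χ ≥ ω).
Odd cycle [2, 13, 6, 3, 12] needs 3 colors (χ ≥ 3).
Vertex 5 is adjacent to every vertex of [2, 3, 6, 12, 13], which already need 3 colors among themselves, so 5 needs a new color (χ ≥ 4).
Vertex 0 is adjacent to every vertex of [2, 3, 5, 6, 12, 13], which already need 4 colors among themselves, so 0 needs a new color (χ ≥ 5).
The coloring below uses 5 colors, so χ(G) = 5.
A valid 5-coloring: color 1: [5]; color 2: [0]; color 3: [6, 12]; color 4: [3, 8, 13]; color 5: [2].

χ(G) = 5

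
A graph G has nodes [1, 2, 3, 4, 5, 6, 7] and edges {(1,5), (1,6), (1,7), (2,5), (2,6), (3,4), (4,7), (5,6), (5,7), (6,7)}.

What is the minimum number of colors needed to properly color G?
Clique number ω(G) = 4 (lower bound: χ ≥ ω).
The clique on [1, 5, 6, 7] has size 4, forcing χ ≥ 4, and the coloring below uses 4 colors, so χ(G) = 4.
A valid 4-coloring: color 1: [4, 5]; color 2: [2, 3, 7]; color 3: [6]; color 4: [1].

χ(G) = 4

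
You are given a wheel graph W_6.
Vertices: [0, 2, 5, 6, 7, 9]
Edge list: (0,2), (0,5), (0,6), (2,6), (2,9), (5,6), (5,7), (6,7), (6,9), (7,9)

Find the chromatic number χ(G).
χ(G) = 4

Clique number ω(G) = 3 (lower bound: χ ≥ ω).
Odd cycle [5, 7, 9, 2, 0] needs 3 colors (χ ≥ 3).
Vertex 6 is adjacent to every vertex of [0, 2, 5, 7, 9], which already need 3 colors among themselves, so 6 needs a new color (χ ≥ 4).
The coloring below uses 4 colors, so χ(G) = 4.
A valid 4-coloring: color 1: [6]; color 2: [2, 5]; color 3: [0, 7]; color 4: [9].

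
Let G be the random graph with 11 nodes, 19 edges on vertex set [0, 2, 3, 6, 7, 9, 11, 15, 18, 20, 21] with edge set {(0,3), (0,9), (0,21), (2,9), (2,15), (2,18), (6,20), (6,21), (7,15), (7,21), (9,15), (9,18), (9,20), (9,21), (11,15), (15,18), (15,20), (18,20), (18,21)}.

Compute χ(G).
χ(G) = 4

Clique number ω(G) = 4 (lower bound: χ ≥ ω).
The clique on [2, 9, 15, 18] has size 4, forcing χ ≥ 4, and the coloring below uses 4 colors, so χ(G) = 4.
A valid 4-coloring: color 1: [3, 6, 7, 9, 11]; color 2: [15, 21]; color 3: [0, 18]; color 4: [2, 20].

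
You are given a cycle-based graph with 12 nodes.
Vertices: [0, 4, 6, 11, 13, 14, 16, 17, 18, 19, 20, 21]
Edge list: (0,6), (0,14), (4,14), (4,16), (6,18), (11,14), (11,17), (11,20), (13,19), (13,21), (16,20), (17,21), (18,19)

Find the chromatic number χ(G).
Clique number ω(G) = 2 (lower bound: χ ≥ ω).
Odd cycle [4, 16, 20, 11, 14] needs 3 colors (χ ≥ 3).
The coloring below uses 3 colors, so χ(G) = 3.
A valid 3-coloring: color 1: [6, 14, 16, 17, 19]; color 2: [0, 4, 11, 18, 21]; color 3: [13, 20].

χ(G) = 3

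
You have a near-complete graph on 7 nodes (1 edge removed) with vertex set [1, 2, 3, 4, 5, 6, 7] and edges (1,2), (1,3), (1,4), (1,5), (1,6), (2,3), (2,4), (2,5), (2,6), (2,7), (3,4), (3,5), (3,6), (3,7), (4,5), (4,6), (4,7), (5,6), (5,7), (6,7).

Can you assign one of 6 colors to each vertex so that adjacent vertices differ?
A valid 6-coloring: color 1: [6]; color 2: [5]; color 3: [3]; color 4: [2]; color 5: [4]; color 6: [1, 7].
(χ(G) = 6 ≤ 6.)

Yes, G is 6-colorable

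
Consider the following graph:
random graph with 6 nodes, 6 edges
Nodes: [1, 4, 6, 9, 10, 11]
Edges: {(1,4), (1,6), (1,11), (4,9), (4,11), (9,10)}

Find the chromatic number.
Clique number ω(G) = 3 (lower bound: χ ≥ ω).
The clique on [1, 4, 11] has size 3, forcing χ ≥ 3, and the coloring below uses 3 colors, so χ(G) = 3.
A valid 3-coloring: color 1: [4, 6, 10]; color 2: [1, 9]; color 3: [11].

χ(G) = 3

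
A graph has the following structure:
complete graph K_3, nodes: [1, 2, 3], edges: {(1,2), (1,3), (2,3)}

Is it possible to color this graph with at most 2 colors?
No, G is not 2-colorable

The clique on vertices [1, 2, 3] has size 3 > 2, so it alone needs 3 colors.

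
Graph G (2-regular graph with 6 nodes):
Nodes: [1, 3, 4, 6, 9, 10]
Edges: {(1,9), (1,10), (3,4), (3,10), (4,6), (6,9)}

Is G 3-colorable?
A valid 3-coloring: color 1: [4, 9, 10]; color 2: [1, 3, 6].
(χ(G) = 2 ≤ 3.)

Yes, G is 3-colorable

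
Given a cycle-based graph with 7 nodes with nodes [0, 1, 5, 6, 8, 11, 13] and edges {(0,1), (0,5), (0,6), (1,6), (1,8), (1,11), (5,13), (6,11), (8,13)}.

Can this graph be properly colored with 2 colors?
No, G is not 2-colorable

The clique on vertices [0, 1, 6] has size 3 > 2, so it alone needs 3 colors.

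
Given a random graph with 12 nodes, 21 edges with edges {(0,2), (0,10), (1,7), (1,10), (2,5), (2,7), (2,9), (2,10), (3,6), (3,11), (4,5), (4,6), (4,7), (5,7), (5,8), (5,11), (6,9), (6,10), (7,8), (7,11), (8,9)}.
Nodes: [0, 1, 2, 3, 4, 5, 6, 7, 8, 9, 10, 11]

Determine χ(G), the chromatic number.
χ(G) = 3

Clique number ω(G) = 3 (lower bound: χ ≥ ω).
The clique on [0, 2, 10] has size 3, forcing χ ≥ 3, and the coloring below uses 3 colors, so χ(G) = 3.
A valid 3-coloring: color 1: [0, 6, 7]; color 2: [1, 2, 4, 8, 11]; color 3: [3, 5, 9, 10].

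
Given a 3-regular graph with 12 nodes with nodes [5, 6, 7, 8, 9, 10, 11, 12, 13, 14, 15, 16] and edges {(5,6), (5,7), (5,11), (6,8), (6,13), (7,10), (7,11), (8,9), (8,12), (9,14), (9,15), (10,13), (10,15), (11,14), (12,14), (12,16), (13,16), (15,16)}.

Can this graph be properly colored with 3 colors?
A valid 3-coloring: color 1: [7, 9, 12, 13]; color 2: [5, 8, 10, 14, 16]; color 3: [6, 11, 15].
(χ(G) = 3 ≤ 3.)

Yes, G is 3-colorable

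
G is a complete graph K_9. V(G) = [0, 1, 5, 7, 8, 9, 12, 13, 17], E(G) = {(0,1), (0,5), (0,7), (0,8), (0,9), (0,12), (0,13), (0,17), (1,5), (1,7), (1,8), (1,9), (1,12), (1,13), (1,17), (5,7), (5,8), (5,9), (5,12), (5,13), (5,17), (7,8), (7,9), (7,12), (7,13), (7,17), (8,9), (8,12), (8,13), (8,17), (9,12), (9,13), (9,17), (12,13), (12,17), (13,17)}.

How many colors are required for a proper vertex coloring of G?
χ(G) = 9

Clique number ω(G) = 9 (lower bound: χ ≥ ω).
The clique on [0, 1, 5, 7, 8, 9, 12, 13, 17] has size 9, forcing χ ≥ 9, and the coloring below uses 9 colors, so χ(G) = 9.
A valid 9-coloring: color 1: [5]; color 2: [12]; color 3: [13]; color 4: [8]; color 5: [0]; color 6: [9]; color 7: [1]; color 8: [7]; color 9: [17].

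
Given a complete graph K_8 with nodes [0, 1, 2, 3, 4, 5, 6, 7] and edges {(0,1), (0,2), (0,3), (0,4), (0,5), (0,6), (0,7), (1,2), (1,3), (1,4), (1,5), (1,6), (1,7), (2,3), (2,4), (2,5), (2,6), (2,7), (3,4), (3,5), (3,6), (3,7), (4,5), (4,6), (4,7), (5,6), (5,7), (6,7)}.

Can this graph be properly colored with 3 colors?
No, G is not 3-colorable

The clique on vertices [0, 1, 2, 3, 4, 5, 6, 7] has size 8 > 3, so it alone needs 8 colors.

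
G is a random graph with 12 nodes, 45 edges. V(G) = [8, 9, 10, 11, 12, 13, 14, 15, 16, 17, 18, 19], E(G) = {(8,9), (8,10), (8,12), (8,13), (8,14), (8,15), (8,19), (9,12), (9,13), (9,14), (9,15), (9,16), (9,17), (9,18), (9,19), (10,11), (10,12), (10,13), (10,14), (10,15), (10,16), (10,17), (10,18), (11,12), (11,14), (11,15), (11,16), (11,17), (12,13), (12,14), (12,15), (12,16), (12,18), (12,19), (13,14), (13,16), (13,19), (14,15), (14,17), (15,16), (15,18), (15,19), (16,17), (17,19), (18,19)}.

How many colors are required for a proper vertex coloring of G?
Clique number ω(G) = 5 (lower bound: χ ≥ ω).
The clique on [8, 9, 12, 13, 19] has size 5, forcing χ ≥ 5, and the coloring below uses 5 colors, so χ(G) = 5.
A valid 5-coloring: color 1: [12, 17]; color 2: [9, 10]; color 3: [13, 15]; color 4: [14, 16, 19]; color 5: [8, 11, 18].

χ(G) = 5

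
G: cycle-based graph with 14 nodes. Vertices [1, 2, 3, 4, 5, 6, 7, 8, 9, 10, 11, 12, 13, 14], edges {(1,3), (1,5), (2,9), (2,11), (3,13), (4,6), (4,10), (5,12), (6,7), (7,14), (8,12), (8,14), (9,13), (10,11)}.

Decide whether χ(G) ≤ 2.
Yes, G is 2-colorable

A valid 2-coloring: color 1: [1, 2, 6, 10, 12, 13, 14]; color 2: [3, 4, 5, 7, 8, 9, 11].
(χ(G) = 2 ≤ 2.)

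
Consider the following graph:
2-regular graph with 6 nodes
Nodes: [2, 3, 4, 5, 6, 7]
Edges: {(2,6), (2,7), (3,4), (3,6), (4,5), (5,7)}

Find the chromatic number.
Clique number ω(G) = 2 (lower bound: χ ≥ ω).
The graph is bipartite (no odd cycle), so 2 colors suffice: χ(G) = 2.
A valid 2-coloring: color 1: [2, 3, 5]; color 2: [4, 6, 7].

χ(G) = 2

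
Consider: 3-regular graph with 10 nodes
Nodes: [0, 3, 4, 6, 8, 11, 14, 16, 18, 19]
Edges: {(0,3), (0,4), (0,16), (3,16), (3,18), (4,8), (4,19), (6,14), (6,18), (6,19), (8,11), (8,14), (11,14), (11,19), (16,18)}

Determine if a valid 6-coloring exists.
A valid 6-coloring: color 1: [4, 6, 11, 16]; color 2: [0, 14, 18, 19]; color 3: [3, 8].
(χ(G) = 3 ≤ 6.)

Yes, G is 6-colorable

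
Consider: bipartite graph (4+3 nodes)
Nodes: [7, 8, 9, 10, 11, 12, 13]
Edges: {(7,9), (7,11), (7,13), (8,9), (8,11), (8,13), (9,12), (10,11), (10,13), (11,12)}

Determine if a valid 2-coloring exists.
A valid 2-coloring: color 1: [9, 11, 13]; color 2: [7, 8, 10, 12].
(χ(G) = 2 ≤ 2.)

Yes, G is 2-colorable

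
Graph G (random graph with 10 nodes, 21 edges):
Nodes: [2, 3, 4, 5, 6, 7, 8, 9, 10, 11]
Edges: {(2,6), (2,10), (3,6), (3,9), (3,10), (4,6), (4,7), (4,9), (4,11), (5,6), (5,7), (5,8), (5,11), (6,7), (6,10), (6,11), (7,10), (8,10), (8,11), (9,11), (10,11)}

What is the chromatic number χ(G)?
Clique number ω(G) = 3 (lower bound: χ ≥ ω).
The clique on [8, 10, 11] has size 3, forcing χ ≥ 3, and the coloring below uses 3 colors, so χ(G) = 3.
A valid 3-coloring: color 1: [6, 8, 9]; color 2: [2, 3, 7, 11]; color 3: [4, 5, 10].

χ(G) = 3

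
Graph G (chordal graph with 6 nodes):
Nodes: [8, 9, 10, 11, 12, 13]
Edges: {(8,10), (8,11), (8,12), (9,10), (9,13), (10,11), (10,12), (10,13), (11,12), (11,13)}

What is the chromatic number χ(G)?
χ(G) = 4

Clique number ω(G) = 4 (lower bound: χ ≥ ω).
The clique on [8, 10, 11, 12] has size 4, forcing χ ≥ 4, and the coloring below uses 4 colors, so χ(G) = 4.
A valid 4-coloring: color 1: [10]; color 2: [9, 11]; color 3: [12, 13]; color 4: [8].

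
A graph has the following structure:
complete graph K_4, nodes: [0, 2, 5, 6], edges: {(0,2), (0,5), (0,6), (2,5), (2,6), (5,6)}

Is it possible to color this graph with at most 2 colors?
No, G is not 2-colorable

The clique on vertices [0, 2, 5, 6] has size 4 > 2, so it alone needs 4 colors.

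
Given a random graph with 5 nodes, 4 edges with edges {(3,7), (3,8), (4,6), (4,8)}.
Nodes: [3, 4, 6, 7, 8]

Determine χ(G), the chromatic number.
Clique number ω(G) = 2 (lower bound: χ ≥ ω).
The graph is bipartite (no odd cycle), so 2 colors suffice: χ(G) = 2.
A valid 2-coloring: color 1: [6, 7, 8]; color 2: [3, 4].

χ(G) = 2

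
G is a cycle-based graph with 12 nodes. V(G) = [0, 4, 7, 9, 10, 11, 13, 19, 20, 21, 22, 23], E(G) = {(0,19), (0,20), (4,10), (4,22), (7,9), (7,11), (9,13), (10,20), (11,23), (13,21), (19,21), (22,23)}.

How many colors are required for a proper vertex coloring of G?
χ(G) = 2

Clique number ω(G) = 2 (lower bound: χ ≥ ω).
The graph is bipartite (no odd cycle), so 2 colors suffice: χ(G) = 2.
A valid 2-coloring: color 1: [0, 9, 10, 11, 21, 22]; color 2: [4, 7, 13, 19, 20, 23].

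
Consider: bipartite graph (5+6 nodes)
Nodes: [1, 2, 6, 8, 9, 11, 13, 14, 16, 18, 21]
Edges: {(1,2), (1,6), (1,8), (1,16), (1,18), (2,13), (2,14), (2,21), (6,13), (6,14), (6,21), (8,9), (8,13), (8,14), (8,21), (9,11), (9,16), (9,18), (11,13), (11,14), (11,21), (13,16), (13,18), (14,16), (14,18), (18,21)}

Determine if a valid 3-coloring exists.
Yes, G is 3-colorable

A valid 3-coloring: color 1: [1, 9, 13, 14, 21]; color 2: [2, 6, 8, 11, 16, 18].
(χ(G) = 2 ≤ 3.)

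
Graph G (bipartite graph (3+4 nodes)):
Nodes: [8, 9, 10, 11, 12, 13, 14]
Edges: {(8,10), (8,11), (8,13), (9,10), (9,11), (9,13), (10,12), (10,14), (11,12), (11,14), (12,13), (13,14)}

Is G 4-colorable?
A valid 4-coloring: color 1: [10, 11, 13]; color 2: [8, 9, 12, 14].
(χ(G) = 2 ≤ 4.)

Yes, G is 4-colorable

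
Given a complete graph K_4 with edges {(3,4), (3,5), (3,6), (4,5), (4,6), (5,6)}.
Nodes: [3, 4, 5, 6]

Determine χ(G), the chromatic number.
χ(G) = 4

Clique number ω(G) = 4 (lower bound: χ ≥ ω).
The clique on [3, 4, 5, 6] has size 4, forcing χ ≥ 4, and the coloring below uses 4 colors, so χ(G) = 4.
A valid 4-coloring: color 1: [3]; color 2: [5]; color 3: [4]; color 4: [6].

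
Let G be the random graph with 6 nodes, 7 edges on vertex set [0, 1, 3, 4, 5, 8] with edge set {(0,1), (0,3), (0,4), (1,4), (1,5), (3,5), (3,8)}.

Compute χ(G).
χ(G) = 3

Clique number ω(G) = 3 (lower bound: χ ≥ ω).
The clique on [0, 1, 4] has size 3, forcing χ ≥ 3, and the coloring below uses 3 colors, so χ(G) = 3.
A valid 3-coloring: color 1: [0, 5, 8]; color 2: [1, 3]; color 3: [4].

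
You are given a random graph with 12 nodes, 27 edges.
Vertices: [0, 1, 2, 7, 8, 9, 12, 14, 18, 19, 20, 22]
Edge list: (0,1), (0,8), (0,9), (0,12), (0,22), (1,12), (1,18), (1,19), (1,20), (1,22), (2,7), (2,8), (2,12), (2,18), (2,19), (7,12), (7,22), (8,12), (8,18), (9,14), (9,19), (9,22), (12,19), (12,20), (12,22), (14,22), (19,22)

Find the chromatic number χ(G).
Clique number ω(G) = 4 (lower bound: χ ≥ ω).
The clique on [0, 1, 12, 22] has size 4, forcing χ ≥ 4, and the coloring below uses 4 colors, so χ(G) = 4.
A valid 4-coloring: color 1: [9, 12, 18]; color 2: [2, 20, 22]; color 3: [1, 7, 8, 14]; color 4: [0, 19].

χ(G) = 4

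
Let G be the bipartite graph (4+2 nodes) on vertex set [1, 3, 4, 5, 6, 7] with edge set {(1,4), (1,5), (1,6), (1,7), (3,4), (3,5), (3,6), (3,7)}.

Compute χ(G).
Clique number ω(G) = 2 (lower bound: χ ≥ ω).
The graph is bipartite (no odd cycle), so 2 colors suffice: χ(G) = 2.
A valid 2-coloring: color 1: [1, 3]; color 2: [4, 5, 6, 7].

χ(G) = 2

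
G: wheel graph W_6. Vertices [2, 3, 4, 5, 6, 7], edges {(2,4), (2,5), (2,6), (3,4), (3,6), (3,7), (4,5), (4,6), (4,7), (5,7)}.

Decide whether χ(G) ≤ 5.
Yes, G is 5-colorable

A valid 5-coloring: color 1: [4]; color 2: [3, 5]; color 3: [2, 7]; color 4: [6].
(χ(G) = 4 ≤ 5.)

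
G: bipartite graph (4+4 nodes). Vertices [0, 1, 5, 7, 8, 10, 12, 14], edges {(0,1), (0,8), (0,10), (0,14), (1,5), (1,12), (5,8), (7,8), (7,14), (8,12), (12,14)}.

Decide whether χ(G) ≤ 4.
Yes, G is 4-colorable

A valid 4-coloring: color 1: [1, 8, 10, 14]; color 2: [0, 5, 7, 12].
(χ(G) = 2 ≤ 4.)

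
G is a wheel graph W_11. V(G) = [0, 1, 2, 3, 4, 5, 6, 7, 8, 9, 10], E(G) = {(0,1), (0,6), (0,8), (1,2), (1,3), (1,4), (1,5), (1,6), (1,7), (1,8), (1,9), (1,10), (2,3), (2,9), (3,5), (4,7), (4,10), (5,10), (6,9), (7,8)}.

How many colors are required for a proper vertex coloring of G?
χ(G) = 3

Clique number ω(G) = 3 (lower bound: χ ≥ ω).
The clique on [0, 1, 8] has size 3, forcing χ ≥ 3, and the coloring below uses 3 colors, so χ(G) = 3.
A valid 3-coloring: color 1: [1]; color 2: [2, 4, 5, 6, 8]; color 3: [0, 3, 7, 9, 10].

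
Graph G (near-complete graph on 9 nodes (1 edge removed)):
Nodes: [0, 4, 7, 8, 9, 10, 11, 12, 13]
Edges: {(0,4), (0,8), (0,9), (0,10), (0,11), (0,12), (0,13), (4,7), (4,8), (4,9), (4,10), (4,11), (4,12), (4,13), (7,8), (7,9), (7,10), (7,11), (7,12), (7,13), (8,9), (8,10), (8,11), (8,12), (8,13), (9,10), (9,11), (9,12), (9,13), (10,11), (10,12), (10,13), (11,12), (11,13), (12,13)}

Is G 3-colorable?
No, G is not 3-colorable

The clique on vertices [0, 4, 8, 9, 10, 11, 12, 13] has size 8 > 3, so it alone needs 8 colors.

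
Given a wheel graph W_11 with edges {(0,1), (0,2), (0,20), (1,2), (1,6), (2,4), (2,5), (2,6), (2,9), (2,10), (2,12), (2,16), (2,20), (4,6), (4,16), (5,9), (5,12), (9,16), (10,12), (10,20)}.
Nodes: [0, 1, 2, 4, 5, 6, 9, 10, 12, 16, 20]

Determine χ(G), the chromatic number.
χ(G) = 3

Clique number ω(G) = 3 (lower bound: χ ≥ ω).
The clique on [0, 1, 2] has size 3, forcing χ ≥ 3, and the coloring below uses 3 colors, so χ(G) = 3.
A valid 3-coloring: color 1: [2]; color 2: [0, 5, 6, 10, 16]; color 3: [1, 4, 9, 12, 20].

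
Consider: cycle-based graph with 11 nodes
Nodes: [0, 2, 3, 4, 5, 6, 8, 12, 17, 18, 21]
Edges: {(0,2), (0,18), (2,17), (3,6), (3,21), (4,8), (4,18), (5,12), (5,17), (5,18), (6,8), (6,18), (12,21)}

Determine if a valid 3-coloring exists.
Yes, G is 3-colorable

A valid 3-coloring: color 1: [2, 3, 8, 12, 18]; color 2: [0, 4, 5, 6, 21]; color 3: [17].
(χ(G) = 3 ≤ 3.)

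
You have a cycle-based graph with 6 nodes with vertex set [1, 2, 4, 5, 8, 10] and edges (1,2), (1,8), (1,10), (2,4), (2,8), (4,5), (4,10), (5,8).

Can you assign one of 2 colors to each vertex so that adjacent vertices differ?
No, G is not 2-colorable

The clique on vertices [1, 2, 8] has size 3 > 2, so it alone needs 3 colors.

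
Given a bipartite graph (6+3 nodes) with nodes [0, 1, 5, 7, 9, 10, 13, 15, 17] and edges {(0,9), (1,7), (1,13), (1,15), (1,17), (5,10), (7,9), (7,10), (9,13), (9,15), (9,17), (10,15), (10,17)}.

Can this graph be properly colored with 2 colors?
Yes, G is 2-colorable

A valid 2-coloring: color 1: [1, 9, 10]; color 2: [0, 5, 7, 13, 15, 17].
(χ(G) = 2 ≤ 2.)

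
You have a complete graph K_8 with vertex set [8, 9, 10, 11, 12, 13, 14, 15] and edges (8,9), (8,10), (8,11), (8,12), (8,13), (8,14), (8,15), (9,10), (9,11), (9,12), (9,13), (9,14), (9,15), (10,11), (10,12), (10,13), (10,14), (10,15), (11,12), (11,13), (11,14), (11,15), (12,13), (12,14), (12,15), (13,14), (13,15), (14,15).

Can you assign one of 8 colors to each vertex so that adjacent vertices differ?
Yes, G is 8-colorable

A valid 8-coloring: color 1: [9]; color 2: [15]; color 3: [14]; color 4: [13]; color 5: [12]; color 6: [8]; color 7: [10]; color 8: [11].
(χ(G) = 8 ≤ 8.)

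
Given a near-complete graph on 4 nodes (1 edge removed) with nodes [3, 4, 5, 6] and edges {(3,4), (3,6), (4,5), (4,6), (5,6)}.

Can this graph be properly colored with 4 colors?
A valid 4-coloring: color 1: [6]; color 2: [4]; color 3: [3, 5].
(χ(G) = 3 ≤ 4.)

Yes, G is 4-colorable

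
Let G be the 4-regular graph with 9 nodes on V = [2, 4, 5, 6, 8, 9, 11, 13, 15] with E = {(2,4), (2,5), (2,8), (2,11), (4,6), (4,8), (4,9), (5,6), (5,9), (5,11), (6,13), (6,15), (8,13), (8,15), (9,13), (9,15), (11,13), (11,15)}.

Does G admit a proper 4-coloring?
Yes, G is 4-colorable

A valid 4-coloring: color 1: [5, 8]; color 2: [2, 6, 9]; color 3: [4, 13, 15]; color 4: [11].
(χ(G) = 3 ≤ 4.)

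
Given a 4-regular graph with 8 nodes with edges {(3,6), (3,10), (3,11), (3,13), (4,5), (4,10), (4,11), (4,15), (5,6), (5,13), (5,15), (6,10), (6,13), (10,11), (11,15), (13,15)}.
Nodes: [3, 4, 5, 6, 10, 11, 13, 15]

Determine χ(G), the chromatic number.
χ(G) = 4

Clique number ω(G) = 3 (lower bound: χ ≥ ω).
Suppose a proper 3-coloring c exists. The clique [3, 6, 10] takes 3 distinct colors; by symmetry let c(3) = 1, c(6) = 2, c(10) = 3.
- Vertex 11: neighbors [3, 10] already have colors [1, 3] ⇒ c(11) = 2.
- Vertex 4: neighbors [11, 10] already have colors [2, 3] ⇒ c(4) = 1.
- Vertex 5: neighbors [4, 6] already have colors [1, 2] ⇒ c(5) = 3.
- Vertex 13: neighbors [3, 6, 5] already have colors [1, 2, 3] — all 3 colors blocked. Contradiction.
The forced assignments end in a contradiction, so G has no proper 3-coloring (χ ≥ 4).
The coloring below uses 4 colors, so χ(G) = 4.
A valid 4-coloring: color 1: [6, 15]; color 2: [10, 13]; color 3: [5, 11]; color 4: [3, 4].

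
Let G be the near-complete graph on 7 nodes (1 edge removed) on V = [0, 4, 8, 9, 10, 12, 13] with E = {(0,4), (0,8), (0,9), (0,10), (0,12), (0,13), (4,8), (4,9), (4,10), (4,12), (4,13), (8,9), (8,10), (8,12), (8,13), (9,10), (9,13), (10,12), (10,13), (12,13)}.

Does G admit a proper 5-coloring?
The clique on vertices [0, 4, 8, 9, 10, 13] has size 6 > 5, so it alone needs 6 colors.

No, G is not 5-colorable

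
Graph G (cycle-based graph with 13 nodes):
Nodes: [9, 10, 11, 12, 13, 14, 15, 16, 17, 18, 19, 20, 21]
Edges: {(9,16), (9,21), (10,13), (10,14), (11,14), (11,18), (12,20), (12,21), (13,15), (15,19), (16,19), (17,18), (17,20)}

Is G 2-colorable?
No, G is not 2-colorable

Odd cycle [16, 9, 21, 12, 20, 17, 18, 11, 14, 10, 13, 15, 19] needs 3 colors (χ ≥ 3).
Hence χ(G) ≥ 3 > 2, so no proper 2-coloring exists.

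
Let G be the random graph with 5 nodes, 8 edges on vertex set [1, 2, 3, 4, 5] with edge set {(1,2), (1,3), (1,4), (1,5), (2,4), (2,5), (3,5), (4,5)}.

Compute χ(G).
Clique number ω(G) = 4 (lower bound: χ ≥ ω).
The clique on [1, 2, 4, 5] has size 4, forcing χ ≥ 4, and the coloring below uses 4 colors, so χ(G) = 4.
A valid 4-coloring: color 1: [1]; color 2: [5]; color 3: [3, 4]; color 4: [2].

χ(G) = 4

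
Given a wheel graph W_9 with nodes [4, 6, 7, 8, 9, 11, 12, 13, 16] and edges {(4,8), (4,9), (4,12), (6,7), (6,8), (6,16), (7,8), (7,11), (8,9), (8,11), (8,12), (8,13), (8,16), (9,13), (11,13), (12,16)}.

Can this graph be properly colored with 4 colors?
A valid 4-coloring: color 1: [8]; color 2: [4, 7, 13, 16]; color 3: [6, 9, 11, 12].
(χ(G) = 3 ≤ 4.)

Yes, G is 4-colorable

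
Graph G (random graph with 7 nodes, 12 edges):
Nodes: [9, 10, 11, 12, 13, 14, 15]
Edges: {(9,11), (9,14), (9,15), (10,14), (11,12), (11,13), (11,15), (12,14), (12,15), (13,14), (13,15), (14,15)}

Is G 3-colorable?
A valid 3-coloring: color 1: [10, 15]; color 2: [11, 14]; color 3: [9, 12, 13].
(χ(G) = 3 ≤ 3.)

Yes, G is 3-colorable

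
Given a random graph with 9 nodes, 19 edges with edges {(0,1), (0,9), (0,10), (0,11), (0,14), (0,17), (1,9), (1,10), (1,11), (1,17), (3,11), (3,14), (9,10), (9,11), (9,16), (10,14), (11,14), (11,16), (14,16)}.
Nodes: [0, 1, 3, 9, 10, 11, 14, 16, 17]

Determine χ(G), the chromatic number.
Clique number ω(G) = 4 (lower bound: χ ≥ ω).
The clique on [0, 1, 9, 10] has size 4, forcing χ ≥ 4, and the coloring below uses 4 colors, so χ(G) = 4.
A valid 4-coloring: color 1: [10, 11, 17]; color 2: [0, 3, 16]; color 3: [1, 14]; color 4: [9].

χ(G) = 4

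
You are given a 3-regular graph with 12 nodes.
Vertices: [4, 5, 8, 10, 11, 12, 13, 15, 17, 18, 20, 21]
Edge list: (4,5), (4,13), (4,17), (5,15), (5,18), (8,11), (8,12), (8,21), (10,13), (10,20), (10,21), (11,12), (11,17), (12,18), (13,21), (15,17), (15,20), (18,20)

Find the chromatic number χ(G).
χ(G) = 3

Clique number ω(G) = 3 (lower bound: χ ≥ ω).
The clique on [8, 11, 12] has size 3, forcing χ ≥ 3, and the coloring below uses 3 colors, so χ(G) = 3.
A valid 3-coloring: color 1: [5, 8, 13, 17, 20]; color 2: [4, 10, 12, 15]; color 3: [11, 18, 21].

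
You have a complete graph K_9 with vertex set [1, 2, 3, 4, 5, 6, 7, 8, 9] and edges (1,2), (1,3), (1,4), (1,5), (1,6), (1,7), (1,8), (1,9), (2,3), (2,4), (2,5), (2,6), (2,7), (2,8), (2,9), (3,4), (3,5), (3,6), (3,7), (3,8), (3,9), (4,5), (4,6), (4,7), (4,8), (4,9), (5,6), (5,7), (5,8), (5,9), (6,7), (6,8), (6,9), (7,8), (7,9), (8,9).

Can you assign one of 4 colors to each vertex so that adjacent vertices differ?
No, G is not 4-colorable

The clique on vertices [1, 2, 3, 4, 5, 6, 7, 8, 9] has size 9 > 4, so it alone needs 9 colors.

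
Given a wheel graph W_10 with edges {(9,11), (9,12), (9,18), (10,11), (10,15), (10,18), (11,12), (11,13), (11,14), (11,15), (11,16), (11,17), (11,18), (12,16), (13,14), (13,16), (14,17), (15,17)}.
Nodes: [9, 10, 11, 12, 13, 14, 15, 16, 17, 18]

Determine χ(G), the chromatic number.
χ(G) = 4

Clique number ω(G) = 3 (lower bound: χ ≥ ω).
Odd cycle [13, 14, 17, 15, 10, 18, 9, 12, 16] needs 3 colors (χ ≥ 3).
Vertex 11 is adjacent to every vertex of [9, 10, 12, 13, 14, 15, 16, 17, 18], which already need 3 colors among themselves, so 11 needs a new color (χ ≥ 4).
The coloring below uses 4 colors, so χ(G) = 4.
A valid 4-coloring: color 1: [11]; color 2: [10, 12, 13, 17]; color 3: [14, 15, 16, 18]; color 4: [9].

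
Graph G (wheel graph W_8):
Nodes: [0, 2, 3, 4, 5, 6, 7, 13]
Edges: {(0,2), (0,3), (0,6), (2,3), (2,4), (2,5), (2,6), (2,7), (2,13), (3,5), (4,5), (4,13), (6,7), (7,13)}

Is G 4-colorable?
Yes, G is 4-colorable

A valid 4-coloring: color 1: [2]; color 2: [3, 4, 6]; color 3: [0, 5, 13]; color 4: [7].
(χ(G) = 4 ≤ 4.)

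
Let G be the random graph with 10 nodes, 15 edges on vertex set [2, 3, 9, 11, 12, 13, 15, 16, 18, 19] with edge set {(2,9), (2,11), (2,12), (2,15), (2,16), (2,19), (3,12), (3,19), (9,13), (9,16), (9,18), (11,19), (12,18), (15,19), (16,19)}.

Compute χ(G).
χ(G) = 3

Clique number ω(G) = 3 (lower bound: χ ≥ ω).
The clique on [2, 9, 16] has size 3, forcing χ ≥ 3, and the coloring below uses 3 colors, so χ(G) = 3.
A valid 3-coloring: color 1: [2, 3, 13, 18]; color 2: [9, 12, 19]; color 3: [11, 15, 16].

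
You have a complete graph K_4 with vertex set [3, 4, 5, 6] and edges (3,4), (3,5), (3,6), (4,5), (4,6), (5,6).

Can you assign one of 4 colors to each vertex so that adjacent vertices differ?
Yes, G is 4-colorable

A valid 4-coloring: color 1: [6]; color 2: [4]; color 3: [5]; color 4: [3].
(χ(G) = 4 ≤ 4.)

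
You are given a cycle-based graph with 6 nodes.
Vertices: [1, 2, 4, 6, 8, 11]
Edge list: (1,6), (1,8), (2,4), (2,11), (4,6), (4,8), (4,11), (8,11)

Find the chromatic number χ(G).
χ(G) = 3

Clique number ω(G) = 3 (lower bound: χ ≥ ω).
The clique on [4, 8, 11] has size 3, forcing χ ≥ 3, and the coloring below uses 3 colors, so χ(G) = 3.
A valid 3-coloring: color 1: [1, 4]; color 2: [2, 6, 8]; color 3: [11].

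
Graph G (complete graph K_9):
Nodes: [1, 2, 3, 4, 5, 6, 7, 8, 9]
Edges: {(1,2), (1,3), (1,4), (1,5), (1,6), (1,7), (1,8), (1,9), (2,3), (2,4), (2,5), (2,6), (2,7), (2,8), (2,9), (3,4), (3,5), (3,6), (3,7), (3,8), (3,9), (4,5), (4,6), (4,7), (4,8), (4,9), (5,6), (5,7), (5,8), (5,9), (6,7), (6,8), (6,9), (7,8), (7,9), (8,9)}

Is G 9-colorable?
A valid 9-coloring: color 1: [6]; color 2: [3]; color 3: [7]; color 4: [2]; color 5: [4]; color 6: [9]; color 7: [1]; color 8: [8]; color 9: [5].
(χ(G) = 9 ≤ 9.)

Yes, G is 9-colorable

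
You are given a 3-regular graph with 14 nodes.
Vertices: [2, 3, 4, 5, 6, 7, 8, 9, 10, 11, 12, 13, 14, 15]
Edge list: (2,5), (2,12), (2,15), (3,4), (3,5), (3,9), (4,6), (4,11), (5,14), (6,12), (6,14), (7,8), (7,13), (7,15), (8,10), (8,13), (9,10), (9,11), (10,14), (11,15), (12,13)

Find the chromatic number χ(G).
χ(G) = 3

Clique number ω(G) = 3 (lower bound: χ ≥ ω).
The clique on [7, 8, 13] has size 3, forcing χ ≥ 3, and the coloring below uses 3 colors, so χ(G) = 3.
A valid 3-coloring: color 1: [5, 6, 10, 13, 15]; color 2: [3, 7, 11, 12, 14]; color 3: [2, 4, 8, 9].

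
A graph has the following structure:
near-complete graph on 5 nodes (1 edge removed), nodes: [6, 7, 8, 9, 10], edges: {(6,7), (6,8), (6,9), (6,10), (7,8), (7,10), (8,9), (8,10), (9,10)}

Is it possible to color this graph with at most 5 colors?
Yes, G is 5-colorable

A valid 5-coloring: color 1: [6]; color 2: [10]; color 3: [8]; color 4: [7, 9].
(χ(G) = 4 ≤ 5.)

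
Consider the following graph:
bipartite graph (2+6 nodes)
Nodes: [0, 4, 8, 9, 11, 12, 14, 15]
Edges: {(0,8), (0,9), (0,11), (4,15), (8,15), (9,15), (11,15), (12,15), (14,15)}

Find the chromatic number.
χ(G) = 2

Clique number ω(G) = 2 (lower bound: χ ≥ ω).
The graph is bipartite (no odd cycle), so 2 colors suffice: χ(G) = 2.
A valid 2-coloring: color 1: [0, 15]; color 2: [4, 8, 9, 11, 12, 14].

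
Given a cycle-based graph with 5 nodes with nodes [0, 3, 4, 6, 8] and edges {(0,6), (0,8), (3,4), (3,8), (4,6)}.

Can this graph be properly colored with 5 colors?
A valid 5-coloring: color 1: [0, 4]; color 2: [6, 8]; color 3: [3].
(χ(G) = 3 ≤ 5.)

Yes, G is 5-colorable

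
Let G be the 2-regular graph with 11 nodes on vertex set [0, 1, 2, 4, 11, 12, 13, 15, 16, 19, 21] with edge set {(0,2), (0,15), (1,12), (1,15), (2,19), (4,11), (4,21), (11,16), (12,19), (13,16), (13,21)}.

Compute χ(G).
χ(G) = 3

Clique number ω(G) = 2 (lower bound: χ ≥ ω).
Odd cycle [11, 16, 13, 21, 4] needs 3 colors (χ ≥ 3).
The coloring below uses 3 colors, so χ(G) = 3.
A valid 3-coloring: color 1: [2, 11, 12, 15, 21]; color 2: [0, 1, 4, 13, 19]; color 3: [16].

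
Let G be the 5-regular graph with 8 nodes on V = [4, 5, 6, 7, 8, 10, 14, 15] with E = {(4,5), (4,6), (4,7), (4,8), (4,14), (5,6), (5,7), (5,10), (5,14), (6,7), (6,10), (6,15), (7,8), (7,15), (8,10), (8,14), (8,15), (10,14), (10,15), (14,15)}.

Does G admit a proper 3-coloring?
No, G is not 3-colorable

The clique on vertices [8, 10, 14, 15] has size 4 > 3, so it alone needs 4 colors.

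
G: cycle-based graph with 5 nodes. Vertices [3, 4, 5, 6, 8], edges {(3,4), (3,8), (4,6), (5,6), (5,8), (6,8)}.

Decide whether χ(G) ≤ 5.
Yes, G is 5-colorable

A valid 5-coloring: color 1: [3, 6]; color 2: [4, 8]; color 3: [5].
(χ(G) = 3 ≤ 5.)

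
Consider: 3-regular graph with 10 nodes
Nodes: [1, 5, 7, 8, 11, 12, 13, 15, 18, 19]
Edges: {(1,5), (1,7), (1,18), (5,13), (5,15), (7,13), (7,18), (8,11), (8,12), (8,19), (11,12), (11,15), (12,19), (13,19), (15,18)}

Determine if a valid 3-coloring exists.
A valid 3-coloring: color 1: [7, 12, 15]; color 2: [5, 11, 18, 19]; color 3: [1, 8, 13].
(χ(G) = 3 ≤ 3.)

Yes, G is 3-colorable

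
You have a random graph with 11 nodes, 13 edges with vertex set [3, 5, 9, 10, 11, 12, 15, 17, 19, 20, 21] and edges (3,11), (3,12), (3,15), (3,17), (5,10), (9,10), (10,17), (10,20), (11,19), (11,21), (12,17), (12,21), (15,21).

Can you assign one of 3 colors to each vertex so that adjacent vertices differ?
Yes, G is 3-colorable

A valid 3-coloring: color 1: [3, 10, 19, 21]; color 2: [5, 9, 11, 15, 17, 20]; color 3: [12].
(χ(G) = 3 ≤ 3.)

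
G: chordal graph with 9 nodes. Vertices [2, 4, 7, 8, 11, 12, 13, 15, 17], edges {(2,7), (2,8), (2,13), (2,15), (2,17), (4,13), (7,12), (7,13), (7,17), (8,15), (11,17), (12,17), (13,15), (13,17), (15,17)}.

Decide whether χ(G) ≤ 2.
No, G is not 2-colorable

The clique on vertices [2, 13, 15, 17] has size 4 > 2, so it alone needs 4 colors.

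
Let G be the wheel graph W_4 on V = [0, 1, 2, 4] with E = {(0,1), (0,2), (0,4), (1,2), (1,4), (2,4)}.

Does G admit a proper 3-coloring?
No, G is not 3-colorable

The clique on vertices [0, 1, 2, 4] has size 4 > 3, so it alone needs 4 colors.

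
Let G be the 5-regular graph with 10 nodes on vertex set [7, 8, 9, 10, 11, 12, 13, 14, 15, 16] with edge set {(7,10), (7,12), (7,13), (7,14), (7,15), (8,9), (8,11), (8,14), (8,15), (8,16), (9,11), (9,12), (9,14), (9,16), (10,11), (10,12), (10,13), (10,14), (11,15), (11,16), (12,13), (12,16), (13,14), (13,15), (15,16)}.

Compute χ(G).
χ(G) = 4

Clique number ω(G) = 4 (lower bound: χ ≥ ω).
The clique on [7, 10, 12, 13] has size 4, forcing χ ≥ 4, and the coloring below uses 4 colors, so χ(G) = 4.
A valid 4-coloring: color 1: [9, 10, 15]; color 2: [7, 16]; color 3: [11, 12, 14]; color 4: [8, 13].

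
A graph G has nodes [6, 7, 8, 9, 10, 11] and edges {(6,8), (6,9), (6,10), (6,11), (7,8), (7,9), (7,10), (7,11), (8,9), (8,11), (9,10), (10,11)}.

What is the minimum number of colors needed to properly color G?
χ(G) = 3

Clique number ω(G) = 3 (lower bound: χ ≥ ω).
The clique on [6, 8, 9] has size 3, forcing χ ≥ 3, and the coloring below uses 3 colors, so χ(G) = 3.
A valid 3-coloring: color 1: [8, 10]; color 2: [6, 7]; color 3: [9, 11].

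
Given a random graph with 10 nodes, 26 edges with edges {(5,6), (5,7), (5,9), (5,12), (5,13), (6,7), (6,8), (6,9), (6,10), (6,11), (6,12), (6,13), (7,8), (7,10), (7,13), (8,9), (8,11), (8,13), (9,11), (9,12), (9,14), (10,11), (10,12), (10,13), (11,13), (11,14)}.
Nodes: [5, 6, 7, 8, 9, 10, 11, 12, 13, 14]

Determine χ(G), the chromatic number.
χ(G) = 4

Clique number ω(G) = 4 (lower bound: χ ≥ ω).
The clique on [6, 8, 9, 11] has size 4, forcing χ ≥ 4, and the coloring below uses 4 colors, so χ(G) = 4.
A valid 4-coloring: color 1: [6, 14]; color 2: [9, 13]; color 3: [7, 11, 12]; color 4: [5, 8, 10].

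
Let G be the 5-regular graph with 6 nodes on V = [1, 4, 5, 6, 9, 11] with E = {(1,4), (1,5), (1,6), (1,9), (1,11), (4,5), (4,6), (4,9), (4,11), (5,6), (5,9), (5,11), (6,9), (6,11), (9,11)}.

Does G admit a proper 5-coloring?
No, G is not 5-colorable

The clique on vertices [1, 4, 5, 6, 9, 11] has size 6 > 5, so it alone needs 6 colors.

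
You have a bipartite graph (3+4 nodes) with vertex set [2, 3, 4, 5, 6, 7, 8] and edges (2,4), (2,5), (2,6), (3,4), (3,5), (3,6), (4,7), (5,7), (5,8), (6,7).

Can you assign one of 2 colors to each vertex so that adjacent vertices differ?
A valid 2-coloring: color 1: [4, 5, 6]; color 2: [2, 3, 7, 8].
(χ(G) = 2 ≤ 2.)

Yes, G is 2-colorable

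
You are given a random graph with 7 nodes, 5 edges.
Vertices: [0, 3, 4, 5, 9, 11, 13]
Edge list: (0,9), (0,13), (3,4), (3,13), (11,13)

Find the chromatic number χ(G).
χ(G) = 2

Clique number ω(G) = 2 (lower bound: χ ≥ ω).
The graph is bipartite (no odd cycle), so 2 colors suffice: χ(G) = 2.
A valid 2-coloring: color 1: [4, 5, 9, 13]; color 2: [0, 3, 11].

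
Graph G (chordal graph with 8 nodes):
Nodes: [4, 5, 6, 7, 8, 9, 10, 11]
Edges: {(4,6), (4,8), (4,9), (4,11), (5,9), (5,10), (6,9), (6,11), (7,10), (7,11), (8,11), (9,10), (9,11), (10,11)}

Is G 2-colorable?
The clique on vertices [4, 6, 9, 11] has size 4 > 2, so it alone needs 4 colors.

No, G is not 2-colorable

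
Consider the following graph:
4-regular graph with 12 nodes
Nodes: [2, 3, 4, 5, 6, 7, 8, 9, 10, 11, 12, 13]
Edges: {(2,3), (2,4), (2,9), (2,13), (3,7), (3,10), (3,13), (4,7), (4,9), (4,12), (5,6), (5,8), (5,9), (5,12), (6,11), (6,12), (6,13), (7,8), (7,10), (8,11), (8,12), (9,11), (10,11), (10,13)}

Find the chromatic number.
χ(G) = 3

Clique number ω(G) = 3 (lower bound: χ ≥ ω).
The clique on [2, 4, 9] has size 3, forcing χ ≥ 3, and the coloring below uses 3 colors, so χ(G) = 3.
A valid 3-coloring: color 1: [2, 6, 8, 10]; color 2: [7, 9, 12, 13]; color 3: [3, 4, 5, 11].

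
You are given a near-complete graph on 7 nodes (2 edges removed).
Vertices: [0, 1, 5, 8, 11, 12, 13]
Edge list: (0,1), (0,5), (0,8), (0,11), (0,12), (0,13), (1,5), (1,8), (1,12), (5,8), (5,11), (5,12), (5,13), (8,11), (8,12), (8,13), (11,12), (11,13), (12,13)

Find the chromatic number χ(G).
χ(G) = 6

Clique number ω(G) = 6 (lower bound: χ ≥ ω).
The clique on [0, 5, 8, 11, 12, 13] has size 6, forcing χ ≥ 6, and the coloring below uses 6 colors, so χ(G) = 6.
A valid 6-coloring: color 1: [0]; color 2: [12]; color 3: [8]; color 4: [5]; color 5: [1, 13]; color 6: [11].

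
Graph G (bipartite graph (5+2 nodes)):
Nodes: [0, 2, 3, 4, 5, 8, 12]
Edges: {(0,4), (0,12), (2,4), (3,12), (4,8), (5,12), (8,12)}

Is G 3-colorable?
Yes, G is 3-colorable

A valid 3-coloring: color 1: [4, 12]; color 2: [0, 2, 3, 5, 8].
(χ(G) = 2 ≤ 3.)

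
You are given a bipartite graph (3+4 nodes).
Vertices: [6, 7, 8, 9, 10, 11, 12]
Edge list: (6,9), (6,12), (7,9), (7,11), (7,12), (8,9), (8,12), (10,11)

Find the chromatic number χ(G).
χ(G) = 2

Clique number ω(G) = 2 (lower bound: χ ≥ ω).
The graph is bipartite (no odd cycle), so 2 colors suffice: χ(G) = 2.
A valid 2-coloring: color 1: [9, 11, 12]; color 2: [6, 7, 8, 10].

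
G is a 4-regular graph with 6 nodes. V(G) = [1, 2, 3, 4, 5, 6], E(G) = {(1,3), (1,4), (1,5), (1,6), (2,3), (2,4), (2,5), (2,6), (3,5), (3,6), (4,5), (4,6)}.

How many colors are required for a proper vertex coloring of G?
χ(G) = 3

Clique number ω(G) = 3 (lower bound: χ ≥ ω).
The clique on [1, 3, 5] has size 3, forcing χ ≥ 3, and the coloring below uses 3 colors, so χ(G) = 3.
A valid 3-coloring: color 1: [5, 6]; color 2: [3, 4]; color 3: [1, 2].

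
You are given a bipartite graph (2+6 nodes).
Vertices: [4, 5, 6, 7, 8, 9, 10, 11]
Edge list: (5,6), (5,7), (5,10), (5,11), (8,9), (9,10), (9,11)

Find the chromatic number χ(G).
Clique number ω(G) = 2 (lower bound: χ ≥ ω).
The graph is bipartite (no odd cycle), so 2 colors suffice: χ(G) = 2.
A valid 2-coloring: color 1: [4, 5, 9]; color 2: [6, 7, 8, 10, 11].

χ(G) = 2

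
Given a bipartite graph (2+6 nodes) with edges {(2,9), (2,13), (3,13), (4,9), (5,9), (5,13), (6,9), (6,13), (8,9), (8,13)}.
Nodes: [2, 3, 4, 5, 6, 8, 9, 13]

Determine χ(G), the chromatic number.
χ(G) = 2

Clique number ω(G) = 2 (lower bound: χ ≥ ω).
The graph is bipartite (no odd cycle), so 2 colors suffice: χ(G) = 2.
A valid 2-coloring: color 1: [9, 13]; color 2: [2, 3, 4, 5, 6, 8].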